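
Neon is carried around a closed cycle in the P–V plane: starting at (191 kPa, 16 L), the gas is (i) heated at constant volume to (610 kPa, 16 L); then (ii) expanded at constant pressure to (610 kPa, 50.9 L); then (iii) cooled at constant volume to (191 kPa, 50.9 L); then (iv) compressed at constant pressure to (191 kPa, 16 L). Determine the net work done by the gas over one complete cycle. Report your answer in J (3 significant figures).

W_net ≈ 14600 J

Constant-volume legs do no work.
W(ii) = (610)(50.9 − 16) = 21289 J; W(iv) = (191)(16 − 50.9) = -6666 J.
W_net = 21289 − 6666 = 14623 J (the clockwise enclosed area).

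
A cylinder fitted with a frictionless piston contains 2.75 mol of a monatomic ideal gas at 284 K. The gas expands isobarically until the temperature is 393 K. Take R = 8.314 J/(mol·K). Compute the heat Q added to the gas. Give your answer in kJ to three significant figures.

Isobaric: W = nRΔT = (2.75)(8.314)(109) = 2492 J.
ΔU = nCᵥΔT with Cᵥ = 3R/2: ΔU = (2.75)(12.47)(109) = 3738 J.
Q = ΔU + W = 3738 + 2492 = 6230 J.

Q ≈ 6.23 kJ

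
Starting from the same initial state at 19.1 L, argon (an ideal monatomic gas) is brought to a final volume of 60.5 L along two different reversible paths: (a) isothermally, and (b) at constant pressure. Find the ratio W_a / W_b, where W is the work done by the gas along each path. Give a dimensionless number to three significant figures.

Path (a) isothermal: W = P₁V₁ ln(V₂/V₁) → W_a/(P₁V₁) = 1.153.
Path (b) isobaric: W = P₁(V₂ − V₁) → W_b/(P₁V₁) = 2.168.
W_a / W_b = 1.153 / 2.168 = 0.5319.

W_a / W_b ≈ 0.532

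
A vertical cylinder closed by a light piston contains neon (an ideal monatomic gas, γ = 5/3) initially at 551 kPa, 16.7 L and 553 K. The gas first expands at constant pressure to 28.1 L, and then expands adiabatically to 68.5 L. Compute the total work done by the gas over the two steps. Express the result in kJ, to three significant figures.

W_total ≈ 16.7 kJ

Step 1 (isobaric): W = PΔV = (551 kPa)(28.1 − 16.7 L) = 6281 J.
After step 1: P = 551 kPa, V = 28.1 L, T = 930.5 K.
Step 2 (adiabatic): W = (P₁V₁ − P₂V₂)/(γ−1) = (15483 − 8548)/0.667 = 10403 J.
W_total = 6281 + 10403 = 16684 J.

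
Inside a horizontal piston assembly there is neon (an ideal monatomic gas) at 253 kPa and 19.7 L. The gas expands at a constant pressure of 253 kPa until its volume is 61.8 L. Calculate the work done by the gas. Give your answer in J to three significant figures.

W ≈ 10700 J

Isobaric: W = P ΔV.
W = (253 kPa)(61.8 − 19.7 L) = (253)(42.1) = 10651 J.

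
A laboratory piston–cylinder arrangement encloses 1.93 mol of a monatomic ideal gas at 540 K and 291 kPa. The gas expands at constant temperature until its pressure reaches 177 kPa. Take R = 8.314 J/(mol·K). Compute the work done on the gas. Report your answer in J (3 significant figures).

Isothermal process: W = nRT ln(V₂/V₁) = nRT ln(P₁/P₂).
W = (1.93)(8.314)(540) × ln(291/177)
  = 8665 × ln(1.644) = 8665 × 0.4972
W_by_gas = 4308 J; work on gas = −W_by = -4308 J.

W ≈ -4310 J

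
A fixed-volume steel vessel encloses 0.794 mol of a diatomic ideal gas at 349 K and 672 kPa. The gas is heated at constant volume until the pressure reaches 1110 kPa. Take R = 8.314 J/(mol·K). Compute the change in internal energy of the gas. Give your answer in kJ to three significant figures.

ΔU ≈ 3.75 kJ

Constant volume ⇒ W = 0, so Q = ΔU = nCᵥΔT with Cᵥ = 5R/2 = 20.79 J/(mol·K).
At constant V, T₂/T₁ = P₂/P₁ ⇒ ΔT = T₁(P₂/P₁ − 1) = 349·(1110/672 − 1) = 227.5 K.
ΔU = (0.794)(20.79)(227.5) = 3754 J.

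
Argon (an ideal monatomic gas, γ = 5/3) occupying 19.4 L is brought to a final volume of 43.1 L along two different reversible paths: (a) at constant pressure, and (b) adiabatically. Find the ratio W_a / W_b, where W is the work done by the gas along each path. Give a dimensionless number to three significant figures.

W_a / W_b ≈ 1.97

Path (a) isobaric: W = P₁(V₂ − V₁) → W_a/(P₁V₁) = 1.222.
Path (b) adiabatic: W = P₁V₁(1 − (V₁/V₂)^(γ−1))/(γ−1) → W_b/(P₁V₁) = 0.619.
W_a / W_b = 1.222 / 0.619 = 1.974.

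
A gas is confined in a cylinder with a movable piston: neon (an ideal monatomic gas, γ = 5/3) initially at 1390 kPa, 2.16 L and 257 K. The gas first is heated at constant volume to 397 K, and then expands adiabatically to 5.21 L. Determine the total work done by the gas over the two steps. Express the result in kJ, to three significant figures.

W_total ≈ 3.09 kJ

Step 1 (isochoric): W = 0 (constant volume).
After step 1: P = 2147 kPa (V unchanged).
Step 2 (adiabatic): W = (P₁V₁ − P₂V₂)/(γ−1) = (4638 − 2579)/0.667 = 3089 J.
W_total = 0 + 3089 = 3089 J.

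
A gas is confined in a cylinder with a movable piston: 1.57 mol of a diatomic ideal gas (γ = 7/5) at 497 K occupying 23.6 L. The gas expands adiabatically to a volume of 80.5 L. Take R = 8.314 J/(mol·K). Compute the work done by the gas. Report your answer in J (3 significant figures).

W ≈ 6290 J

Adiabatic: TV^(γ−1) = const with γ = 7/5.
T₂ = T₁ (V₁/V₂)^(γ−1) = 497 × (23.6/80.5)^0.4 = 497 × 0.6121 = 304.2 K.
W_by = nCᵥ(T₁ − T₂) = (1.57)(20.79)(497 − 304.2) = 6291 J.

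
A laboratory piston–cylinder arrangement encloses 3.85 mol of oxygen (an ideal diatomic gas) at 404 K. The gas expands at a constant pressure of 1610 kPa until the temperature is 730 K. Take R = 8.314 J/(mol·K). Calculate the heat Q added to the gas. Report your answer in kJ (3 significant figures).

Isobaric: W = nRΔT = (3.85)(8.314)(326) = 10435 J.
ΔU = nCᵥΔT with Cᵥ = 5R/2: ΔU = (3.85)(20.79)(326) = 26087 J.
Q = ΔU + W = 26087 + 10435 = 36522 J.

Q ≈ 36.5 kJ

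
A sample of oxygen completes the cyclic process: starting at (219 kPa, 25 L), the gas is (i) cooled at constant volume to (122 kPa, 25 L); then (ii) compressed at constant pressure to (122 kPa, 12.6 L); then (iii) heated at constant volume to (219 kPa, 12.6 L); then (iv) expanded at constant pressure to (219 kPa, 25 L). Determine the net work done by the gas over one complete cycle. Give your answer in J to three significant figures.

Constant-volume legs do no work.
W(ii) = (122)(12.6 − 25) = -1513 J; W(iv) = (219)(25 − 12.6) = 2716 J.
W_net = -1513 + 2716 = 1203 J (the clockwise enclosed area).

W_net ≈ 1200 J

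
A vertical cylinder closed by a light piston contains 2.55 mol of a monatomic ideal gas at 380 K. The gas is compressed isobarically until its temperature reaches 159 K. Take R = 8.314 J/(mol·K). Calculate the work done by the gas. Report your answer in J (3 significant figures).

W ≈ -4690 J

Isobaric: W = P ΔV = nR ΔT.
W = (2.55)(8.314)(159 − 380) = -4685 J.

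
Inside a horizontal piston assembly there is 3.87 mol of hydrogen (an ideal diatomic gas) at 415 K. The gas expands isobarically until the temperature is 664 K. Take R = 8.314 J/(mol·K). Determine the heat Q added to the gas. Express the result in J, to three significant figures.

Isobaric: W = nRΔT = (3.87)(8.314)(249) = 8012 J.
ΔU = nCᵥΔT with Cᵥ = 5R/2: ΔU = (3.87)(20.79)(249) = 20029 J.
Q = ΔU + W = 20029 + 8012 = 28041 J.

Q ≈ 28000 J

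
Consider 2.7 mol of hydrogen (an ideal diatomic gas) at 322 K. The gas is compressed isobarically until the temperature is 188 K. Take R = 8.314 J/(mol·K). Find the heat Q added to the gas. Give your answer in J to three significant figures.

Isobaric: W = nRΔT = (2.7)(8.314)(-134) = -3008 J.
ΔU = nCᵥΔT with Cᵥ = 5R/2: ΔU = (2.7)(20.79)(-134) = -7520 J.
Q = ΔU + W = -7520 − 3008 = -10528 J.

Q ≈ -10500 J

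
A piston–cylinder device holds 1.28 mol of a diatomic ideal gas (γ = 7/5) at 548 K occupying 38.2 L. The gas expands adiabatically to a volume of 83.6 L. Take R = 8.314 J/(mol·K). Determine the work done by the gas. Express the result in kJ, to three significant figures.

Adiabatic: TV^(γ−1) = const with γ = 7/5.
T₂ = T₁ (V₁/V₂)^(γ−1) = 548 × (38.2/83.6)^0.4 = 548 × 0.731 = 400.6 K.
W_by = nCᵥ(T₁ − T₂) = (1.28)(20.79)(548 − 400.6) = 3921 J.

W ≈ 3.92 kJ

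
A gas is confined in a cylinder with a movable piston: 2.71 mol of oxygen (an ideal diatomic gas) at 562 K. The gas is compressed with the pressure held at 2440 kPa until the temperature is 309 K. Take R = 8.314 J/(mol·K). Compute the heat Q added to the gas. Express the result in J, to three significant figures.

Q ≈ -20000 J

Isobaric: W = nRΔT = (2.71)(8.314)(-253) = -5700 J.
ΔU = nCᵥΔT with Cᵥ = 5R/2: ΔU = (2.71)(20.79)(-253) = -14251 J.
Q = ΔU + W = -14251 − 5700 = -19951 J.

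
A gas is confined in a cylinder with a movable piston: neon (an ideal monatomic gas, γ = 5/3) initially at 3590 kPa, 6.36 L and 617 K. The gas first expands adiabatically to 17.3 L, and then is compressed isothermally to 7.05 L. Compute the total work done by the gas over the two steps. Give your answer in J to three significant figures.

W_total ≈ 6150 J

Step 1 (adiabatic): W = (P₁V₁ − P₂V₂)/(γ−1) = (22832 − 11717)/0.667 = 16673 J.
After step 1: P = 677.3 kPa, V = 17.3 L, T = 316.6 K.
Step 2 (isothermal): W = P₁V₁ ln(V₂/V₁) = (11717) ln(7.05/17.3) = -10518 J.
W_total = 16673 − 10518 = 6154 J.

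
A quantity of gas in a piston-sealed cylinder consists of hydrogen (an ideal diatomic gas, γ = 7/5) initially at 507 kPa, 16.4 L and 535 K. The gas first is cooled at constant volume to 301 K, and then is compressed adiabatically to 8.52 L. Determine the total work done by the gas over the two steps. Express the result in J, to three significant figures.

W_total ≈ -3500 J

Step 1 (isochoric): W = 0 (constant volume).
After step 1: P = 285.2 kPa (V unchanged).
Step 2 (adiabatic): W = (P₁V₁ − P₂V₂)/(γ−1) = (4678 − 6079)/0.4 = -3502 J.
W_total = 0 − 3502 = -3502 J.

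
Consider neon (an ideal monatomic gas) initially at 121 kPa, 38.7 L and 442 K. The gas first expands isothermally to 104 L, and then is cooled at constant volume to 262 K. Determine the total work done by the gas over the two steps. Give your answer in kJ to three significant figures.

Step 1 (isothermal): W = P₁V₁ ln(V₂/V₁) = (4683) ln(104/38.7) = 4629 J.
Step 2 (isochoric): W = 0 (constant volume).
W_total = 4629 + 0 = 4629 J.

W_total ≈ 4.63 kJ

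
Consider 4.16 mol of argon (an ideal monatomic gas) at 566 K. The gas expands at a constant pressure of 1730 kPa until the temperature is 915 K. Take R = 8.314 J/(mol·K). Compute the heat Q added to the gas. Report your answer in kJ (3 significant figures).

Q ≈ 30.2 kJ

Isobaric: W = nRΔT = (4.16)(8.314)(349) = 12071 J.
ΔU = nCᵥΔT with Cᵥ = 3R/2: ΔU = (4.16)(12.47)(349) = 18106 J.
Q = ΔU + W = 18106 + 12071 = 30176 J.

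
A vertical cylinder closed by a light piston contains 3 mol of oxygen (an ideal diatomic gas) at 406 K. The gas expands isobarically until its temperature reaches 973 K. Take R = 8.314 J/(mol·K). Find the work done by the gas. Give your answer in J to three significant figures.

W ≈ 14100 J

Isobaric: W = P ΔV = nR ΔT.
W = (3)(8.314)(973 − 406) = 14142 J.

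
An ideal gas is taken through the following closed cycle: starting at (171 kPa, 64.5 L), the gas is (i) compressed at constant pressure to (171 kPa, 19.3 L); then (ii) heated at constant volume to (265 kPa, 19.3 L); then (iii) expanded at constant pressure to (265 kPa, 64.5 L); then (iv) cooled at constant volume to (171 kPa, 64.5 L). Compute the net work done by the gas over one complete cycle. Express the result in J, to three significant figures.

W_net ≈ 4250 J

Constant-volume legs do no work.
W(i) = (171)(19.3 − 64.5) = -7729 J; W(iii) = (265)(64.5 − 19.3) = 11978 J.
W_net = -7729 + 11978 = 4249 J (the clockwise enclosed area).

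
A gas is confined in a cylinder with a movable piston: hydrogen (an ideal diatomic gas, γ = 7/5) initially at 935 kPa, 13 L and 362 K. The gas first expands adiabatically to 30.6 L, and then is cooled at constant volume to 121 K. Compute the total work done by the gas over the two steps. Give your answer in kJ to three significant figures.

Step 1 (adiabatic): W = (P₁V₁ − P₂V₂)/(γ−1) = (12155 − 8631)/0.4 = 8811 J.
Step 2 (isochoric): W = 0 (constant volume).
W_total = 8811 + 0 = 8811 J.

W_total ≈ 8.81 kJ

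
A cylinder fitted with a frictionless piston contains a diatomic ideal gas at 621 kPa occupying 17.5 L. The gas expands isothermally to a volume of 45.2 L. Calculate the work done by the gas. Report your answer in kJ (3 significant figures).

Isothermal: W = nRT ln(V₂/V₁) = P₁V₁ ln(V₂/V₁).
P₁V₁ = (621 kPa)(17.5 L) = 10868 J.
W = 10868 × ln(45.2/17.5) = 10868 × 0.9489
W_by_gas = 10312 J.

W ≈ 10.3 kJ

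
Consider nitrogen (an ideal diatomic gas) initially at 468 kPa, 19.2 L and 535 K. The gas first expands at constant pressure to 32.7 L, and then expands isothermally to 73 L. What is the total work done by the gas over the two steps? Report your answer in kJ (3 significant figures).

W_total ≈ 18.6 kJ

Step 1 (isobaric): W = PΔV = (468 kPa)(32.7 − 19.2 L) = 6318 J.
After step 1: P = 468 kPa, V = 32.7 L, T = 911.2 K.
Step 2 (isothermal): W = P₁V₁ ln(V₂/V₁) = (15304) ln(73/32.7) = 12290 J.
W_total = 6318 + 12290 = 18608 J.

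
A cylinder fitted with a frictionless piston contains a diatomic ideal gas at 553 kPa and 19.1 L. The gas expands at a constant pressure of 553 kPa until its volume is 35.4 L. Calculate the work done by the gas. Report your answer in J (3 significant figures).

Isobaric: W = P ΔV.
W = (553 kPa)(35.4 − 19.1 L) = (553)(16.3) = 9014 J.

W ≈ 9010 J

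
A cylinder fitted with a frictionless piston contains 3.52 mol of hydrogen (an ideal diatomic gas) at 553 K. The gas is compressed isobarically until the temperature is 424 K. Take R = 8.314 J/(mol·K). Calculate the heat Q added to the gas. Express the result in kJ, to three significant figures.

Q ≈ -13.2 kJ

Isobaric: W = nRΔT = (3.52)(8.314)(-129) = -3775 J.
ΔU = nCᵥΔT with Cᵥ = 5R/2: ΔU = (3.52)(20.79)(-129) = -9438 J.
Q = ΔU + W = -9438 − 3775 = -13213 J.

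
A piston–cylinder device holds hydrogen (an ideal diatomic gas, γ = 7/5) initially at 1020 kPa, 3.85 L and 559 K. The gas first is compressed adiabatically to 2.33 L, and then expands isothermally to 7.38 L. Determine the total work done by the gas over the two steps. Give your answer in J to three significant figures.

Step 1 (adiabatic): W = (P₁V₁ − P₂V₂)/(γ−1) = (3927 − 4801)/0.4 = -2184 J.
After step 1: P = 2060 kPa, V = 2.33 L, T = 683.4 K.
Step 2 (isothermal): W = P₁V₁ ln(V₂/V₁) = (4801) ln(7.38/2.33) = 5535 J.
W_total = -2184 + 5535 = 3351 J.

W_total ≈ 3350 J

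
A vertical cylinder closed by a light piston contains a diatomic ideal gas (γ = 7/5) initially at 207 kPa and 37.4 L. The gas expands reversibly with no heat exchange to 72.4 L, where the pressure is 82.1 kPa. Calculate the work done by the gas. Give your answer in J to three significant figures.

Adiabatic: W = (P₁V₁ − P₂V₂)/(γ − 1) with γ = 7/5.
P₁V₁ = 7742 J, P₂V₂ = 5944 J.
W = (7742 − 5944) / 0.4 = 4494 J.

W ≈ 4490 J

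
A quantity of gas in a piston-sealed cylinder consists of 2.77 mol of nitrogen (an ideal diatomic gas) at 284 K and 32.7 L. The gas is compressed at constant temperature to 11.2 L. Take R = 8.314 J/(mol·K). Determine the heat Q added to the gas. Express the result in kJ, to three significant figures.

Isothermal ⇒ ΔU = 0, so Q = W = nRT ln(V₂/V₁).
Q = (2.77)(8.314)(284) ln(11.2/32.7) = 6540 × -1.071 = -7008 J.

Q ≈ -7.01 kJ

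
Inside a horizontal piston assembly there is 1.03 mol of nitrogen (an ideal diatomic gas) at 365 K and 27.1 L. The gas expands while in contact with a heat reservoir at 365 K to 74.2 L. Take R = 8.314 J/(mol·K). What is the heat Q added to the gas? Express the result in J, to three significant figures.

Q ≈ 3150 J

Isothermal ⇒ ΔU = 0, so Q = W = nRT ln(V₂/V₁).
Q = (1.03)(8.314)(365) ln(74.2/27.1) = 3126 × 1.007 = 3148 J.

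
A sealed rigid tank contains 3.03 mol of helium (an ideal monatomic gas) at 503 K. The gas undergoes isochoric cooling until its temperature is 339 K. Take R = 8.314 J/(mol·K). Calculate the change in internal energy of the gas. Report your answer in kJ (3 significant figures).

ΔU ≈ -6.20 kJ

Constant volume ⇒ W = 0, so Q = ΔU = nCᵥΔT with Cᵥ = 3R/2 = 12.47 J/(mol·K).
ΔU = (3.03)(12.47)(339 − 503) = -6197 J.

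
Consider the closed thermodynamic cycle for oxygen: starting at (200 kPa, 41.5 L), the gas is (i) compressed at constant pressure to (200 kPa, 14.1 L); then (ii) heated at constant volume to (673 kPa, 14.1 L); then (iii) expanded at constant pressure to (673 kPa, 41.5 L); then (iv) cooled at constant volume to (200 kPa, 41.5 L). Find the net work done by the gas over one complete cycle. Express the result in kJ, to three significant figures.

W_net ≈ 13.0 kJ

Constant-volume legs do no work.
W(i) = (200)(14.1 − 41.5) = -5480 J; W(iii) = (673)(41.5 − 14.1) = 18440 J.
W_net = -5480 + 18440 = 12960 J (the clockwise enclosed area).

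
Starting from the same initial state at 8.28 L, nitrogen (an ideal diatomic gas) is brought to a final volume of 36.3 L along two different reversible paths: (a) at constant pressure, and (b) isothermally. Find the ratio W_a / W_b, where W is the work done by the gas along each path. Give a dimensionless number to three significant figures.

W_a / W_b ≈ 2.29

Path (a) isobaric: W = P₁(V₂ − V₁) → W_a/(P₁V₁) = 3.384.
Path (b) isothermal: W = P₁V₁ ln(V₂/V₁) → W_b/(P₁V₁) = 1.478.
W_a / W_b = 3.384 / 1.478 = 2.29.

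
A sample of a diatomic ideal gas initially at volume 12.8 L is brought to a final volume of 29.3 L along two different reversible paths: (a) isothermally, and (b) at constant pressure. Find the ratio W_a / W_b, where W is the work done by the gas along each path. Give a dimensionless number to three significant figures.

Path (a) isothermal: W = P₁V₁ ln(V₂/V₁) → W_a/(P₁V₁) = 0.8281.
Path (b) isobaric: W = P₁(V₂ − V₁) → W_b/(P₁V₁) = 1.289.
W_a / W_b = 0.8281 / 1.289 = 0.6424.

W_a / W_b ≈ 0.642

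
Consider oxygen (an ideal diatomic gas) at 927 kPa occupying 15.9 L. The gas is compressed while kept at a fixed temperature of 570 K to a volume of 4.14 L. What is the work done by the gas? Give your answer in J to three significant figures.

Isothermal: W = nRT ln(V₂/V₁) = P₁V₁ ln(V₂/V₁).
P₁V₁ = (927 kPa)(15.9 L) = 14739 J.
W = 14739 × ln(4.14/15.9) = 14739 × -1.346
W_by_gas = -19834 J.

W ≈ -19800 J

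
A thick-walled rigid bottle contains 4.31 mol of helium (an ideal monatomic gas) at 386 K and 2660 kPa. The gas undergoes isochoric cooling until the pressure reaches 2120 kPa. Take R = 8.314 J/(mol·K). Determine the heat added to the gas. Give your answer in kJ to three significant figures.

Constant volume ⇒ W = 0, so Q = ΔU = nCᵥΔT with Cᵥ = 3R/2 = 12.47 J/(mol·K).
At constant V, T₂/T₁ = P₂/P₁ ⇒ ΔT = T₁(P₂/P₁ − 1) = 386·(2120/2660 − 1) = -78.36 K.
ΔU = (4.31)(12.47)(-78.36) = -4212 J.

Q ≈ -4.21 kJ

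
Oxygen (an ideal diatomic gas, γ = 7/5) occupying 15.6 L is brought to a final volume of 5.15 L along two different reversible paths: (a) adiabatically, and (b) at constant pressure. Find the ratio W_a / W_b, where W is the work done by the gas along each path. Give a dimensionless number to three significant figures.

Path (a) adiabatic: W = P₁V₁(1 − (V₁/V₂)^(γ−1))/(γ−1) → W_a/(P₁V₁) = -1.395.
Path (b) isobaric: W = P₁(V₂ − V₁) → W_b/(P₁V₁) = -0.6699.
W_a / W_b = -1.395 / -0.6699 = 2.082.

W_a / W_b ≈ 2.08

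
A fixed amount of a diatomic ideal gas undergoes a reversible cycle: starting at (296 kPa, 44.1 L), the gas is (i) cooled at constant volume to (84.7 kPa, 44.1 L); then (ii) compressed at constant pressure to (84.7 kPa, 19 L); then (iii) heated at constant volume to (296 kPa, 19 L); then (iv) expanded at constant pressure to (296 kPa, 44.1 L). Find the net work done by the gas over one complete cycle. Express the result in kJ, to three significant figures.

W_net ≈ 5.30 kJ

Constant-volume legs do no work.
W(ii) = (84.7)(19 − 44.1) = -2126 J; W(iv) = (296)(44.1 − 19) = 7430 J.
W_net = -2126 + 7430 = 5304 J (the clockwise enclosed area).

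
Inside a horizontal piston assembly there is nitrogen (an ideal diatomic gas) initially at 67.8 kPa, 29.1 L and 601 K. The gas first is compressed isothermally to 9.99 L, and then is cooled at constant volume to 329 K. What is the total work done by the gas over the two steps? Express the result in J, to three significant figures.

Step 1 (isothermal): W = P₁V₁ ln(V₂/V₁) = (1973) ln(9.99/29.1) = -2109 J.
Step 2 (isochoric): W = 0 (constant volume).
W_total = -2109 + 0 = -2109 J.

W_total ≈ -2110 J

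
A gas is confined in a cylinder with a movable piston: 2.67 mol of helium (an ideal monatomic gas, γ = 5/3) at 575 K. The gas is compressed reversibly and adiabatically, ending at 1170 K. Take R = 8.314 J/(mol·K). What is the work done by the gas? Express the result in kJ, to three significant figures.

Adiabatic ⇒ Q = 0, so W_by = −ΔU = nCᵥ(T₁ − T₂).
Cᵥ = 3R/2 = 12.47 J/(mol·K).
W = (2.67)(12.47)(575 − 1170) = -19812 J.

W ≈ -19.8 kJ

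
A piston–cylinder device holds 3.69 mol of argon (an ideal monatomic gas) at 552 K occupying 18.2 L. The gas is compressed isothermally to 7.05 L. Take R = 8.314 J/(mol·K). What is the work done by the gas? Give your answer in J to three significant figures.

W ≈ -16100 J

Isothermal: W = nRT ln(V₂/V₁).
W = (3.69)(8.314)(552) × ln(7.05/18.2)
  = 16935 × -0.9484
W_by_gas = -16061 J.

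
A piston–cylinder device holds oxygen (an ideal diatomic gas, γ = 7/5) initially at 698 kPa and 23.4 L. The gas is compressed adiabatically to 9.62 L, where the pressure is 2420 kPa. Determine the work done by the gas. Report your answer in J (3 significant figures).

Adiabatic: W = (P₁V₁ − P₂V₂)/(γ − 1) with γ = 7/5.
P₁V₁ = 16333 J, P₂V₂ = 23280 J.
W = (16333 − 23280) / 0.4 = -17368 J.

W ≈ -17400 J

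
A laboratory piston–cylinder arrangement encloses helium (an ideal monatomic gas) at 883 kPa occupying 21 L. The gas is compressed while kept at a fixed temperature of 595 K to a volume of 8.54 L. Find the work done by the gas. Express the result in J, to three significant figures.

Isothermal: W = nRT ln(V₂/V₁) = P₁V₁ ln(V₂/V₁).
P₁V₁ = (883 kPa)(21 L) = 18543 J.
W = 18543 × ln(8.54/21) = 18543 × -0.8998
W_by_gas = -16684 J.

W ≈ -16700 J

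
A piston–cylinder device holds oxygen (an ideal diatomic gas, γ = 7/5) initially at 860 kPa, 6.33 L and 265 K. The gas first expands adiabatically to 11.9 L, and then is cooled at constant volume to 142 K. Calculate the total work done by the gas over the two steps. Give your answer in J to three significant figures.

W_total ≈ 3040 J

Step 1 (adiabatic): W = (P₁V₁ − P₂V₂)/(γ−1) = (5444 − 4229)/0.4 = 3037 J.
Step 2 (isochoric): W = 0 (constant volume).
W_total = 3037 + 0 = 3037 J.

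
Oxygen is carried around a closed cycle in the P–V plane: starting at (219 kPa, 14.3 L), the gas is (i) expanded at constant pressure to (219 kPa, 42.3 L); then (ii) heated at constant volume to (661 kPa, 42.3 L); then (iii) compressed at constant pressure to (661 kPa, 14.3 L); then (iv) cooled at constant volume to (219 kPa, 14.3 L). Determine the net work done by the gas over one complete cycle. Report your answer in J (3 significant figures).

Constant-volume legs do no work.
W(i) = (219)(42.3 − 14.3) = 6132 J; W(iii) = (661)(14.3 − 42.3) = -18508 J.
W_net = 6132 − 18508 = -12376 J (the counter-clockwise enclosed area).

W_net ≈ -12400 J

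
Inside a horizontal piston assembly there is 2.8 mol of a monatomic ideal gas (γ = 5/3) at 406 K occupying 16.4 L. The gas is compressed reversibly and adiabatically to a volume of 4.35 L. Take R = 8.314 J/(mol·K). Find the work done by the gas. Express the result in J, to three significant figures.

Adiabatic: TV^(γ−1) = const with γ = 5/3.
T₂ = T₁ (V₁/V₂)^(γ−1) = 406 × (16.4/4.35)^0.667 = 406 × 2.422 = 983.5 K.
W_by = nCᵥ(T₁ − T₂) = (2.8)(12.47)(406 − 983.5) = -20165 J.

W ≈ -20200 J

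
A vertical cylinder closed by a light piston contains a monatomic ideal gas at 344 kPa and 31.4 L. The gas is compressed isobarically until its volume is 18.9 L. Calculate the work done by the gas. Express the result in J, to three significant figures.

Isobaric: W = P ΔV.
W = (344 kPa)(18.9 − 31.4 L) = (344)(-12.5) = -4300 J.

W ≈ -4300 J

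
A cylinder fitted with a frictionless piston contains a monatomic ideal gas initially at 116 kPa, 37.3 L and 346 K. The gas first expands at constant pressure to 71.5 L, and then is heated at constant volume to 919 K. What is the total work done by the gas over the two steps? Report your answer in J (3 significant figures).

W_total ≈ 3970 J

Step 1 (isobaric): W = PΔV = (116 kPa)(71.5 − 37.3 L) = 3967 J.
Step 2 (isochoric): W = 0 (constant volume).
W_total = 3967 + 0 = 3967 J.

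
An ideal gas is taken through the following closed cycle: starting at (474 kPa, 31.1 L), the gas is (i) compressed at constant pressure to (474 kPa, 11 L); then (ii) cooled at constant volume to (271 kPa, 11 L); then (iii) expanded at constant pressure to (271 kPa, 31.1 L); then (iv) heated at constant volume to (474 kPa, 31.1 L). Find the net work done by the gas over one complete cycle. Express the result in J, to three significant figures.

W_net ≈ -4080 J

Constant-volume legs do no work.
W(i) = (474)(11 − 31.1) = -9527 J; W(iii) = (271)(31.1 − 11) = 5447 J.
W_net = -9527 + 5447 = -4080 J (the counter-clockwise enclosed area).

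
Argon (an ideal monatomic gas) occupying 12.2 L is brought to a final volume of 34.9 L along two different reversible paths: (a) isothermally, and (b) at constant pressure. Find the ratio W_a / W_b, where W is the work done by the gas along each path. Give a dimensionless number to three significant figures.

Path (a) isothermal: W = P₁V₁ ln(V₂/V₁) → W_a/(P₁V₁) = 1.051.
Path (b) isobaric: W = P₁(V₂ − V₁) → W_b/(P₁V₁) = 1.861.
W_a / W_b = 1.051 / 1.861 = 0.5649.

W_a / W_b ≈ 0.565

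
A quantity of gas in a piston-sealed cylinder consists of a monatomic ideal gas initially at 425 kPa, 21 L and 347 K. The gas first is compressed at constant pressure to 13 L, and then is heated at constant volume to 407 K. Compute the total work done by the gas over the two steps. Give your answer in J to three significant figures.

Step 1 (isobaric): W = PΔV = (425 kPa)(13 − 21 L) = -3400 J.
Step 2 (isochoric): W = 0 (constant volume).
W_total = -3400 + 0 = -3400 J.

W_total ≈ -3400 J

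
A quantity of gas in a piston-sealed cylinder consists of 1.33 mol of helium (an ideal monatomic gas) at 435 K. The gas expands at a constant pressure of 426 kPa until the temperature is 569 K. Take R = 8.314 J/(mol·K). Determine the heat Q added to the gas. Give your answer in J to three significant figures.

Q ≈ 3700 J

Isobaric: W = nRΔT = (1.33)(8.314)(134) = 1482 J.
ΔU = nCᵥΔT with Cᵥ = 3R/2: ΔU = (1.33)(12.47)(134) = 2223 J.
Q = ΔU + W = 2223 + 1482 = 3704 J.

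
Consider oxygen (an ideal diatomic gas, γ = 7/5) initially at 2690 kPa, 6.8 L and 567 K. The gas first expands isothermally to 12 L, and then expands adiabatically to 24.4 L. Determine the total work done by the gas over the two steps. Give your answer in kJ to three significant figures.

Step 1 (isothermal): W = P₁V₁ ln(V₂/V₁) = (18292) ln(12/6.8) = 10390 J.
After step 1: P = 1524 kPa, V = 12 L, T = 567 K.
Step 2 (adiabatic): W = (P₁V₁ − P₂V₂)/(γ−1) = (18292 − 13771)/0.4 = 11302 J.
W_total = 10390 + 11302 = 21691 J.

W_total ≈ 21.7 kJ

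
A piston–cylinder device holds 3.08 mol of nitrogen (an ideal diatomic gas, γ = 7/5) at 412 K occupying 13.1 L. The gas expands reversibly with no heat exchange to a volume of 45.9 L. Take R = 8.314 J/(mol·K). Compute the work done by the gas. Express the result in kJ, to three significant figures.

Adiabatic: TV^(γ−1) = const with γ = 7/5.
T₂ = T₁ (V₁/V₂)^(γ−1) = 412 × (13.1/45.9)^0.4 = 412 × 0.6056 = 249.5 K.
W_by = nCᵥ(T₁ − T₂) = (3.08)(20.79)(412 − 249.5) = 10403 J.

W ≈ 10.4 kJ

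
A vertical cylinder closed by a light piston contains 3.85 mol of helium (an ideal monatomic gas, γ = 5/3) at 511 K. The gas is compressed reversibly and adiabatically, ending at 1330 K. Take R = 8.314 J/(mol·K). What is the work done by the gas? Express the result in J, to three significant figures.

W ≈ -39300 J

Adiabatic ⇒ Q = 0, so W_by = −ΔU = nCᵥ(T₁ − T₂).
Cᵥ = 3R/2 = 12.47 J/(mol·K).
W = (3.85)(12.47)(511 − 1330) = -39323 J.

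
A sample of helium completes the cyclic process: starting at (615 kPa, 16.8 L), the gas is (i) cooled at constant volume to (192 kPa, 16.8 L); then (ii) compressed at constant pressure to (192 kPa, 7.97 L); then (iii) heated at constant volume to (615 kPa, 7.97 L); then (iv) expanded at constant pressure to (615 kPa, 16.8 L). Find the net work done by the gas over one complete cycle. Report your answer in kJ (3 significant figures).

Constant-volume legs do no work.
W(ii) = (192)(7.97 − 16.8) = -1695 J; W(iv) = (615)(16.8 − 7.97) = 5430 J.
W_net = -1695 + 5430 = 3735 J (the clockwise enclosed area).

W_net ≈ 3.74 kJ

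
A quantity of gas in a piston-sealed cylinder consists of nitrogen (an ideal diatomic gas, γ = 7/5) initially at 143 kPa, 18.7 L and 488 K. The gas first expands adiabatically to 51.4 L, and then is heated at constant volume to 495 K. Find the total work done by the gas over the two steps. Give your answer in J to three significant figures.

W_total ≈ 2220 J

Step 1 (adiabatic): W = (P₁V₁ − P₂V₂)/(γ−1) = (2674 − 1785)/0.4 = 2224 J.
Step 2 (isochoric): W = 0 (constant volume).
W_total = 2224 + 0 = 2224 J.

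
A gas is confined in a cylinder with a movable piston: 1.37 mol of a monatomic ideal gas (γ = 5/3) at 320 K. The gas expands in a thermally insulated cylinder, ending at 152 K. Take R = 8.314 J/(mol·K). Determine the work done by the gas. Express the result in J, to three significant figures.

W ≈ 2870 J

Adiabatic ⇒ Q = 0, so W_by = −ΔU = nCᵥ(T₁ − T₂).
Cᵥ = 3R/2 = 12.47 J/(mol·K).
W = (1.37)(12.47)(320 − 152) = 2870 J.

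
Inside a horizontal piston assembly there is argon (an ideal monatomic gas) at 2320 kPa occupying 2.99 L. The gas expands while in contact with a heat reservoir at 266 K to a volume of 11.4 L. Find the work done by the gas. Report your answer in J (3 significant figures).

Isothermal: W = nRT ln(V₂/V₁) = P₁V₁ ln(V₂/V₁).
P₁V₁ = (2320 kPa)(2.99 L) = 6937 J.
W = 6937 × ln(11.4/2.99) = 6937 × 1.338
W_by_gas = 9284 J.

W ≈ 9280 J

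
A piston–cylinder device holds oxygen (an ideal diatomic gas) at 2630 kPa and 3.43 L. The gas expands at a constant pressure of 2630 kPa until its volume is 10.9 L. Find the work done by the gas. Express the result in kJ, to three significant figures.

Isobaric: W = P ΔV.
W = (2630 kPa)(10.9 − 3.43 L) = (2630)(7.47) = 19646 J.

W ≈ 19.6 kJ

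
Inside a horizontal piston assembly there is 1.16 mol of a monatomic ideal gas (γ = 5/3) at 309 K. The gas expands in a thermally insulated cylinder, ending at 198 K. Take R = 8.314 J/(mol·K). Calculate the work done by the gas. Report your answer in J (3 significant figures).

W ≈ 1610 J

Adiabatic ⇒ Q = 0, so W_by = −ΔU = nCᵥ(T₁ − T₂).
Cᵥ = 3R/2 = 12.47 J/(mol·K).
W = (1.16)(12.47)(309 − 198) = 1606 J.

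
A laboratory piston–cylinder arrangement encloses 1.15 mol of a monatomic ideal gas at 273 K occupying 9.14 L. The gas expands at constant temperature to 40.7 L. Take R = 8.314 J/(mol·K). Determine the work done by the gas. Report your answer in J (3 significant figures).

Isothermal: W = nRT ln(V₂/V₁).
W = (1.15)(8.314)(273) × ln(40.7/9.14)
  = 2610 × 1.494
W_by_gas = 3898 J.

W ≈ 3900 J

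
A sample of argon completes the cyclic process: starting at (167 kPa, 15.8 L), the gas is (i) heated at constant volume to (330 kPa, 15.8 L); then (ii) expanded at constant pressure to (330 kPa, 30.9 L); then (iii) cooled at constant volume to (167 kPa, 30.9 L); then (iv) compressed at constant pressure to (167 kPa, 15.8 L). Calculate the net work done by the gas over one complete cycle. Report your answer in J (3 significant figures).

Constant-volume legs do no work.
W(ii) = (330)(30.9 − 15.8) = 4983 J; W(iv) = (167)(15.8 − 30.9) = -2522 J.
W_net = 4983 − 2522 = 2461 J (the clockwise enclosed area).

W_net ≈ 2460 J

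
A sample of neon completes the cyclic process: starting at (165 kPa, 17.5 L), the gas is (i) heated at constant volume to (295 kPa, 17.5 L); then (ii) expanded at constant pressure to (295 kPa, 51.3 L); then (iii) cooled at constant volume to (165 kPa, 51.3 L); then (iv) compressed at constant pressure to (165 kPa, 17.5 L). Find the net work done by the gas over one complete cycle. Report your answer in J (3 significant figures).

Constant-volume legs do no work.
W(ii) = (295)(51.3 − 17.5) = 9971 J; W(iv) = (165)(17.5 − 51.3) = -5577 J.
W_net = 9971 − 5577 = 4394 J (the clockwise enclosed area).

W_net ≈ 4390 J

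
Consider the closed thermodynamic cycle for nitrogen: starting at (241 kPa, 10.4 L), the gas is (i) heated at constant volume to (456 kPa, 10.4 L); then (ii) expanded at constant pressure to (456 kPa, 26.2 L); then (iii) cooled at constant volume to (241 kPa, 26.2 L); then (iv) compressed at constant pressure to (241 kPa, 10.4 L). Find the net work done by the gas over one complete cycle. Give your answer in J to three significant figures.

W_net ≈ 3400 J

Constant-volume legs do no work.
W(ii) = (456)(26.2 − 10.4) = 7205 J; W(iv) = (241)(10.4 − 26.2) = -3808 J.
W_net = 7205 − 3808 = 3397 J (the clockwise enclosed area).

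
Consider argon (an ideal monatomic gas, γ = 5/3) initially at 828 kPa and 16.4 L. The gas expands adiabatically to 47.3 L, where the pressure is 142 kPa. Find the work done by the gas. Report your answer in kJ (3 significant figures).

Adiabatic: W = (P₁V₁ − P₂V₂)/(γ − 1) with γ = 5/3.
P₁V₁ = 13579 J, P₂V₂ = 6717 J.
W = (13579 − 6717) / 0.6667 = 10294 J.

W ≈ 10.3 kJ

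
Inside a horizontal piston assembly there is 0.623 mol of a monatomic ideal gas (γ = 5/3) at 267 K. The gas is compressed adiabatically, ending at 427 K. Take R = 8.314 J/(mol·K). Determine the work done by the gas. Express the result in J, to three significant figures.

Adiabatic ⇒ Q = 0, so W_by = −ΔU = nCᵥ(T₁ − T₂).
Cᵥ = 3R/2 = 12.47 J/(mol·K).
W = (0.623)(12.47)(267 − 427) = -1243 J.

W ≈ -1240 J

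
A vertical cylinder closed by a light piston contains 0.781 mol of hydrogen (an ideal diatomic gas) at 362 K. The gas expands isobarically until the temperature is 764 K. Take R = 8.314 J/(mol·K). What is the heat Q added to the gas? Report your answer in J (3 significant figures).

Q ≈ 9140 J

Isobaric: W = nRΔT = (0.781)(8.314)(402) = 2610 J.
ΔU = nCᵥΔT with Cᵥ = 5R/2: ΔU = (0.781)(20.79)(402) = 6526 J.
Q = ΔU + W = 6526 + 2610 = 9136 J.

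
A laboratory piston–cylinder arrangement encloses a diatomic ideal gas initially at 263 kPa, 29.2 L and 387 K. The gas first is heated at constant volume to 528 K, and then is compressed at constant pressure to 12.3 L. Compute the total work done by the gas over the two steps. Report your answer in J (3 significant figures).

W_total ≈ -6060 J

Step 1 (isochoric): W = 0 (constant volume).
After step 1: P = 358.8 kPa (V unchanged).
Step 2 (isobaric): W = PΔV = (358.8 kPa)(12.3 − 29.2 L) = -6064 J.
W_total = 0 − 6064 = -6064 J.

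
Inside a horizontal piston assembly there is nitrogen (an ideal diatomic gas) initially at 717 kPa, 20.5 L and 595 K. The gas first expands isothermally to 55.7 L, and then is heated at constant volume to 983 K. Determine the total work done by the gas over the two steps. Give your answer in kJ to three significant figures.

W_total ≈ 14.7 kJ

Step 1 (isothermal): W = P₁V₁ ln(V₂/V₁) = (14698) ln(55.7/20.5) = 14692 J.
Step 2 (isochoric): W = 0 (constant volume).
W_total = 14692 + 0 = 14692 J.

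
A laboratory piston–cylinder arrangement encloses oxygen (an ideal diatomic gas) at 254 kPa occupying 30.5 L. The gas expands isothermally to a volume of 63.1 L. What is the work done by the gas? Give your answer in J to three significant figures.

Isothermal: W = nRT ln(V₂/V₁) = P₁V₁ ln(V₂/V₁).
P₁V₁ = (254 kPa)(30.5 L) = 7747 J.
W = 7747 × ln(63.1/30.5) = 7747 × 0.727
W_by_gas = 5632 J.

W ≈ 5630 J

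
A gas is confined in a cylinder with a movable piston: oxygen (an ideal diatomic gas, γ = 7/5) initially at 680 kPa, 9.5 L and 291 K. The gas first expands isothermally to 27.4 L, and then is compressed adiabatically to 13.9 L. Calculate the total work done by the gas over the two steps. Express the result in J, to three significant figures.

W_total ≈ 1810 J

Step 1 (isothermal): W = P₁V₁ ln(V₂/V₁) = (6460) ln(27.4/9.5) = 6843 J.
After step 1: P = 235.8 kPa, V = 27.4 L, T = 291 K.
Step 2 (adiabatic): W = (P₁V₁ − P₂V₂)/(γ−1) = (6460 − 8475)/0.4 = -5037 J.
W_total = 6843 − 5037 = 1806 J.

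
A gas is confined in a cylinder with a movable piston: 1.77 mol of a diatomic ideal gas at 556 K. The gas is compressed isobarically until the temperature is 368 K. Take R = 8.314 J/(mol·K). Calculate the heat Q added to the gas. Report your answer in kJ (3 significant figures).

Q ≈ -9.68 kJ

Isobaric: W = nRΔT = (1.77)(8.314)(-188) = -2767 J.
ΔU = nCᵥΔT with Cᵥ = 5R/2: ΔU = (1.77)(20.79)(-188) = -6916 J.
Q = ΔU + W = -6916 − 2767 = -9683 J.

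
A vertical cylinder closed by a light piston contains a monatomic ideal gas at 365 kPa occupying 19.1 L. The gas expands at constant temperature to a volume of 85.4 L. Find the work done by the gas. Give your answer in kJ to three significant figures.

W ≈ 10.4 kJ

Isothermal: W = nRT ln(V₂/V₁) = P₁V₁ ln(V₂/V₁).
P₁V₁ = (365 kPa)(19.1 L) = 6972 J.
W = 6972 × ln(85.4/19.1) = 6972 × 1.498
W_by_gas = 10441 J.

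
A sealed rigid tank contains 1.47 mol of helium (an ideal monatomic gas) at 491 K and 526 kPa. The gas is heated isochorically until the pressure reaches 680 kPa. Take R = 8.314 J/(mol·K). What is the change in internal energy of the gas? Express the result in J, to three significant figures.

Constant volume ⇒ W = 0, so Q = ΔU = nCᵥΔT with Cᵥ = 3R/2 = 12.47 J/(mol·K).
At constant V, T₂/T₁ = P₂/P₁ ⇒ ΔT = T₁(P₂/P₁ − 1) = 491·(680/526 − 1) = 143.8 K.
ΔU = (1.47)(12.47)(143.8) = 2635 J.

ΔU ≈ 2640 J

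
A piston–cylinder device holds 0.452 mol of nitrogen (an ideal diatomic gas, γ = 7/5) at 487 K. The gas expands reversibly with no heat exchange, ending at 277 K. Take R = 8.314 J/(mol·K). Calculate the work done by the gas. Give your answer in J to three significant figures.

Adiabatic ⇒ Q = 0, so W_by = −ΔU = nCᵥ(T₁ − T₂).
Cᵥ = 5R/2 = 20.79 J/(mol·K).
W = (0.452)(20.79)(487 − 277) = 1973 J.

W ≈ 1970 J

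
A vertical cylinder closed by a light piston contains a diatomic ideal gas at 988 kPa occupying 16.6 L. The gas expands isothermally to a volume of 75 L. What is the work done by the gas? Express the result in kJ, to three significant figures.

Isothermal: W = nRT ln(V₂/V₁) = P₁V₁ ln(V₂/V₁).
P₁V₁ = (988 kPa)(16.6 L) = 16401 J.
W = 16401 × ln(75/16.6) = 16401 × 1.508
W_by_gas = 24734 J.

W ≈ 24.7 kJ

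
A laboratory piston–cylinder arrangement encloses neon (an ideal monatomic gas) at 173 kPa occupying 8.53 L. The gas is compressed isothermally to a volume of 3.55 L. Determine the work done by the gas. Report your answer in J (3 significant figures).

Isothermal: W = nRT ln(V₂/V₁) = P₁V₁ ln(V₂/V₁).
P₁V₁ = (173 kPa)(8.53 L) = 1476 J.
W = 1476 × ln(3.55/8.53) = 1476 × -0.8766
W_by_gas = -1294 J.

W ≈ -1290 J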